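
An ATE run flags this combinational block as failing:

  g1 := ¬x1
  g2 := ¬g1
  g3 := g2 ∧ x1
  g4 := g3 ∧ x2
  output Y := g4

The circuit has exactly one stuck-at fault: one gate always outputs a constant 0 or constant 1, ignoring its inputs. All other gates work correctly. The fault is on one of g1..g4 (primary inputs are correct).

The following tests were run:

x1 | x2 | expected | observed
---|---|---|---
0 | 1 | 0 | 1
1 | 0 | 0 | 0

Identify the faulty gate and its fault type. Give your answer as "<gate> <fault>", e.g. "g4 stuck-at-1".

g3 stuck-at-1

Fault-free values for test 1 (x1=0, x2=1): g1=1, g2=0, g3=0, g4=0, giving Y=0. Observed 1.
Test 1: faults giving observed 1 are {g3 stuck-at-1, g4 stuck-at-1}.
Test 2 (x1=1, x2=0): fault-free g1=0, g2=1, g3=1, g4=0 → 0; observed 0. Eliminates g4 stuck-at-1.
Only g3 stuck-at-1 is consistent with every test.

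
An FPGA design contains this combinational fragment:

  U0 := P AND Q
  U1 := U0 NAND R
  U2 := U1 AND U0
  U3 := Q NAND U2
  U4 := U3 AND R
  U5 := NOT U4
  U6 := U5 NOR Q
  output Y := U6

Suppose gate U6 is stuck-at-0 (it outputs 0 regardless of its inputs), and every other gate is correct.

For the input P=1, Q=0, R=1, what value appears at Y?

0

Propagate with U6 forced: U0=0, U1=1, U2=0, U3=1, U4=1, U5=0, U6=0 [stuck-at-0].
So Y = 0. (Without the fault it would be 1.)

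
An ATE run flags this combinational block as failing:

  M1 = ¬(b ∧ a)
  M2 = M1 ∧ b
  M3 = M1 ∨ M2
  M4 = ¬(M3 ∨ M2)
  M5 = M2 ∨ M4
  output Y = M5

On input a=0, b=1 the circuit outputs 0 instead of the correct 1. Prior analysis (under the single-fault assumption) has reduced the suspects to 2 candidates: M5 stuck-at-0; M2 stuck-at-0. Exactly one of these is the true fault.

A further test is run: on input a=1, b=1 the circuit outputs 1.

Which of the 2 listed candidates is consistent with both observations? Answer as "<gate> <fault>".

M2 stuck-at-0

Evaluate each candidate on input a=1, b=1:
  M5 stuck-at-0: M1=0, M2=0, M3=0, M4=1, M5=0 [stuck-at-0] → 0 — eliminated
  M2 stuck-at-0: M1=0, M2=0 [stuck-at-0], M3=0, M4=1, M5=1 → 1 — matches
Only M2 stuck-at-0 reproduces the observed 1.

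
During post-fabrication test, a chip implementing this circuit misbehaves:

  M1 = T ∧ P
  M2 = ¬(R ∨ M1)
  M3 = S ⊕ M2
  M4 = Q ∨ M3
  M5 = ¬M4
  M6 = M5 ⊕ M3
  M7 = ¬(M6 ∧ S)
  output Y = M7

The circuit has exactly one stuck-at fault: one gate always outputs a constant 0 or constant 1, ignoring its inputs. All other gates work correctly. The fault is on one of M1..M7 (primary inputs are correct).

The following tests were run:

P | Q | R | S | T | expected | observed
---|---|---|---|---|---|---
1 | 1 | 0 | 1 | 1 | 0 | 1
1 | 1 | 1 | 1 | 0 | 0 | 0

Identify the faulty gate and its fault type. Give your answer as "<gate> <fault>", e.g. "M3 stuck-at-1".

M1 stuck-at-0

Fault-free values for test 1 (P=1, Q=1, R=0, S=1, T=1): M1=1, M2=0, M3=1, M4=1, M5=0, M6=1, M7=0, giving Y=0. Observed 1.
Test 1: faults giving observed 1 are {M1 stuck-at-0, M2 stuck-at-1, M3 stuck-at-0, M4 stuck-at-0, M5 stuck-at-1, M6 stuck-at-0, M7 stuck-at-1}.
Test 2 (P=1, Q=1, R=1, S=1, T=0): fault-free M1=0, M2=0, M3=1, M4=1, M5=0, M6=1, M7=0 → 0; observed 0. Eliminates M2 stuck-at-1, M3 stuck-at-0, M4 stuck-at-0, M5 stuck-at-1, M6 stuck-at-0, M7 stuck-at-1.
Only M1 stuck-at-0 is consistent with every test.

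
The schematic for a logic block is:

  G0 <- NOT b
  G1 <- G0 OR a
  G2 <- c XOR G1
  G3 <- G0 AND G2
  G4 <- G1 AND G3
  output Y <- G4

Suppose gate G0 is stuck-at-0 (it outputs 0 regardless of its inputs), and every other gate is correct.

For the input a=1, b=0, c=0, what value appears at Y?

Propagate with G0 forced: G0=0 [stuck-at-0], G1=1, G2=1, G3=0, G4=0.
So Y = 0. (Without the fault it would be 1.)

0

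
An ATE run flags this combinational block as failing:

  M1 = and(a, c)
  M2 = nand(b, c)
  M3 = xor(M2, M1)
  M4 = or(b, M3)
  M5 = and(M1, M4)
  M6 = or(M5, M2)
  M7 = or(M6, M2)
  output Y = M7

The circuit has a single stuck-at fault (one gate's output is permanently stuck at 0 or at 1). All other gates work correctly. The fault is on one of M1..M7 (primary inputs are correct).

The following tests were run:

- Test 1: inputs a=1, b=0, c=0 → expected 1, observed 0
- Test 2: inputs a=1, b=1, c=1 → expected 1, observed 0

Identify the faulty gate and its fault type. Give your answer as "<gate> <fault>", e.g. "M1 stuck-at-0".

Fault-free values for test 1 (a=1, b=0, c=0): M1=0, M2=1, M3=1, M4=1, M5=0, M6=1, M7=1, giving Y=1. Observed 0.
Test 1: faults giving observed 0 are {M2 stuck-at-0, M7 stuck-at-0}.
Test 2 (a=1, b=1, c=1): fault-free M1=1, M2=0, M3=1, M4=1, M5=1, M6=1, M7=1 → 1; observed 0. Eliminates M2 stuck-at-0.
Only M7 stuck-at-0 is consistent with every test.

M7 stuck-at-0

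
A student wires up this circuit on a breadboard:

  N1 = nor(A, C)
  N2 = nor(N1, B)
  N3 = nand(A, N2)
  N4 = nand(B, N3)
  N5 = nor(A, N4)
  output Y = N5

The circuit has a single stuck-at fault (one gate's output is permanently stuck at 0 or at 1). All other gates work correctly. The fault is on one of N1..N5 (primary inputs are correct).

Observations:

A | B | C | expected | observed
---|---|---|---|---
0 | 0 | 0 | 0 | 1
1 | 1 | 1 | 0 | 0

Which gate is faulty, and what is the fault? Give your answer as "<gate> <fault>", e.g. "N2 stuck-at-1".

N4 stuck-at-0

Fault-free values for test 1 (A=0, B=0, C=0): N1=1, N2=0, N3=1, N4=1, N5=0, giving Y=0. Observed 1.
Test 1: faults giving observed 1 are {N4 stuck-at-0, N5 stuck-at-1}.
Test 2 (A=1, B=1, C=1): fault-free N1=0, N2=0, N3=1, N4=0, N5=0 → 0; observed 0. Eliminates N5 stuck-at-1.
Only N4 stuck-at-0 is consistent with every test.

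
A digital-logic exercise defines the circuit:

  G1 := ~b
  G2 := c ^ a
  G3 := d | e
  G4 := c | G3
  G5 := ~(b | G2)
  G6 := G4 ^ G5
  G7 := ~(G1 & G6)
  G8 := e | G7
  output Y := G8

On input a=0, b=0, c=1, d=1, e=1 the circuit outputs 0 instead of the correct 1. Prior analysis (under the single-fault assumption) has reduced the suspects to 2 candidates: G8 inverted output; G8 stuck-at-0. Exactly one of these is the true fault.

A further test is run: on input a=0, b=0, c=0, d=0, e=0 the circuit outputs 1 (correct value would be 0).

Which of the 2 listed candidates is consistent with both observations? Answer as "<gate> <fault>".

G8 inverted output

Evaluate each candidate on input a=0, b=0, c=0, d=0, e=0:
  G8 inverted output: G1=1, G2=0, G3=0, G4=0, G5=1, G6=1, G7=0, G8=1 [inverted output] → 1 — matches
  G8 stuck-at-0: G1=1, G2=0, G3=0, G4=0, G5=1, G6=1, G7=0, G8=0 [stuck-at-0] → 0 — eliminated
Only G8 inverted output reproduces the observed 1.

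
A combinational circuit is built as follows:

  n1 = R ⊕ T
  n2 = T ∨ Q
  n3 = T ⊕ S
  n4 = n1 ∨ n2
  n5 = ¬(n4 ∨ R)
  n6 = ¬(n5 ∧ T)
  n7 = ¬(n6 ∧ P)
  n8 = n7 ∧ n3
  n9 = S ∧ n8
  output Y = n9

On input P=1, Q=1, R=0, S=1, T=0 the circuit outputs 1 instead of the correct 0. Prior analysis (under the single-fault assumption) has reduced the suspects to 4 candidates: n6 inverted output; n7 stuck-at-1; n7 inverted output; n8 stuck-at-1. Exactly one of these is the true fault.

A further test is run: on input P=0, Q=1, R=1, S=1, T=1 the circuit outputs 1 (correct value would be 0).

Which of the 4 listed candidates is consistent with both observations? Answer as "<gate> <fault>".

Evaluate each candidate on input P=0, Q=1, R=1, S=1, T=1:
  n6 inverted output: n1=0, n2=1, n3=0, n4=1, n5=0, n6=0 [inverted output], n7=1, n8=0, n9=0 → 0 — eliminated
  n7 stuck-at-1: n1=0, n2=1, n3=0, n4=1, n5=0, n6=1, n7=1 [stuck-at-1], n8=0, n9=0 → 0 — eliminated
  n7 inverted output: n1=0, n2=1, n3=0, n4=1, n5=0, n6=1, n7=0 [inverted output], n8=0, n9=0 → 0 — eliminated
  n8 stuck-at-1: n1=0, n2=1, n3=0, n4=1, n5=0, n6=1, n7=1, n8=1 [stuck-at-1], n9=1 → 1 — matches
Only n8 stuck-at-1 reproduces the observed 1.

n8 stuck-at-1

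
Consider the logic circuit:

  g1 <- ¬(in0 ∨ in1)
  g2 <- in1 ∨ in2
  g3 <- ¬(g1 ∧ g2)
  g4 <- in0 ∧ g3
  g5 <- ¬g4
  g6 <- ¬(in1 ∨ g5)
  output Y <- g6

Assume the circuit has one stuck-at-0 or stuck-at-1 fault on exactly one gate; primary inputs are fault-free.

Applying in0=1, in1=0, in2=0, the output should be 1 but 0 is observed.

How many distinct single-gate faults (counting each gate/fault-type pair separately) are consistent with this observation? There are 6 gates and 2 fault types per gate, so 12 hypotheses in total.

4

Fault-free: g1=0, g2=0, g3=1, g4=1, g5=0, g6=1 → 1. Observed 0.
  g1 stuck-at-0: output 1 ✗
  g1 stuck-at-1: output 1 ✗
  g2 stuck-at-0: output 1 ✗
  g2 stuck-at-1: output 1 ✗
  g3 stuck-at-0: output 0 ✓
  g3 stuck-at-1: output 1 ✗
  g4 stuck-at-0: output 0 ✓
  g4 stuck-at-1: output 1 ✗
  g5 stuck-at-0: output 1 ✗
  g5 stuck-at-1: output 0 ✓
  g6 stuck-at-0: output 0 ✓
  g6 stuck-at-1: output 1 ✗
Consistent faults: {g3 stuck-at-0, g4 stuck-at-0, g5 stuck-at-1, g6 stuck-at-0} — 4 in all.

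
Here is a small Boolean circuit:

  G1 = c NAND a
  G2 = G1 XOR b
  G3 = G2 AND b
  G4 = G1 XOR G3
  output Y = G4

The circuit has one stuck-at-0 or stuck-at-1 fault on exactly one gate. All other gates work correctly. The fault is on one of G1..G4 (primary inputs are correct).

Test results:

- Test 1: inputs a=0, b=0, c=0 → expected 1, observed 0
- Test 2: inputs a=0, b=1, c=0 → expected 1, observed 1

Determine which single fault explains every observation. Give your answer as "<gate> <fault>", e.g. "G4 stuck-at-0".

Fault-free values for test 1 (a=0, b=0, c=0): G1=1, G2=1, G3=0, G4=1, giving Y=1. Observed 0.
Test 1: faults giving observed 0 are {G1 stuck-at-0, G3 stuck-at-1, G4 stuck-at-0}.
Test 2 (a=0, b=1, c=0): fault-free G1=1, G2=0, G3=0, G4=1 → 1; observed 1. Eliminates G3 stuck-at-1, G4 stuck-at-0.
Only G1 stuck-at-0 is consistent with every test.

G1 stuck-at-0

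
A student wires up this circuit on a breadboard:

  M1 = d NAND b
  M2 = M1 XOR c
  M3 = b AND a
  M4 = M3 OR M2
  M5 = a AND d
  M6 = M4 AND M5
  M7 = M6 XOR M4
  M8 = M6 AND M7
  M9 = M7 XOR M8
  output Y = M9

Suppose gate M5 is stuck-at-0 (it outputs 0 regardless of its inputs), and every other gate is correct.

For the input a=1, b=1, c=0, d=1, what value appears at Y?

1

Propagate with M5 forced: M1=0, M2=0, M3=1, M4=1, M5=0 [stuck-at-0], M6=0, M7=1, M8=0, M9=1.
So Y = 1. (Without the fault it would be 0.)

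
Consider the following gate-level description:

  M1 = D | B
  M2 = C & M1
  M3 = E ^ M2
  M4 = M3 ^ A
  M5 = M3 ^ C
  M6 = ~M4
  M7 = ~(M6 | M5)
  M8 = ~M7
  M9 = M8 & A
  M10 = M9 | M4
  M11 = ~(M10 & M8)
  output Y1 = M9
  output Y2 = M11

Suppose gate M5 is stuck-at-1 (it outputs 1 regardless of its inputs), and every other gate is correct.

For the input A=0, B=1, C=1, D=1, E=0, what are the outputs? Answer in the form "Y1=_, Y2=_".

Y1=0, Y2=0

Propagate with M5 forced: M1=1, M2=1, M3=1, M4=1, M5=1 [stuck-at-1], M6=0, M7=0, M8=1, M9=0, M10=1, M11=0.
So the outputs are Y1=0, Y2=0. (Without the fault they would be Y1=0, Y2=1.)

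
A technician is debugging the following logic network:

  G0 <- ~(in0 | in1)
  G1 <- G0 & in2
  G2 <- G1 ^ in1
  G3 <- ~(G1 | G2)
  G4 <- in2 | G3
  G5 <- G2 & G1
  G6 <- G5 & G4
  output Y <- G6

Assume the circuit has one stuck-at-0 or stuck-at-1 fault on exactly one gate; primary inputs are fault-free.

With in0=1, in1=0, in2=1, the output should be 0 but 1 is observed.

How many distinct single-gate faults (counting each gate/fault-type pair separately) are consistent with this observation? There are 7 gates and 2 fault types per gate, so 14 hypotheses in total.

Fault-free: G0=0, G1=0, G2=0, G3=1, G4=1, G5=0, G6=0 → 0. Observed 1.
  G0 stuck-at-0: output 0 ✗
  G0 stuck-at-1: output 1 ✓
  G1 stuck-at-0: output 0 ✗
  G1 stuck-at-1: output 1 ✓
  G2 stuck-at-0: output 0 ✗
  G2 stuck-at-1: output 0 ✗
  G3 stuck-at-0: output 0 ✗
  G3 stuck-at-1: output 0 ✗
  G4 stuck-at-0: output 0 ✗
  G4 stuck-at-1: output 0 ✗
  G5 stuck-at-0: output 0 ✗
  G5 stuck-at-1: output 1 ✓
  G6 stuck-at-0: output 0 ✗
  G6 stuck-at-1: output 1 ✓
Consistent faults: {G0 stuck-at-1, G1 stuck-at-1, G5 stuck-at-1, G6 stuck-at-1} — 4 in all.

4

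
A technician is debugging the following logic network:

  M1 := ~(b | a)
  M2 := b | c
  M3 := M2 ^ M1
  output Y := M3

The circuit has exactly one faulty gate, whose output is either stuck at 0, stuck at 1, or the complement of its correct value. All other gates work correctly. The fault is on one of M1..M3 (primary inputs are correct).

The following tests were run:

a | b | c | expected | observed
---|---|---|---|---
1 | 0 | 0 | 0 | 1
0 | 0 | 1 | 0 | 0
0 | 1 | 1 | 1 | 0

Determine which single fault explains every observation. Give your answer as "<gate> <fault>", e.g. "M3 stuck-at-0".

M1 stuck-at-1

Fault-free values for test 1 (a=1, b=0, c=0): M1=0, M2=0, M3=0, giving Y=0. Observed 1.
Test 1: faults giving observed 1 are {M1 stuck-at-1, M1 inverted output, M2 stuck-at-1, M2 inverted output, M3 stuck-at-1, M3 inverted output}.
Test 2 (a=0, b=0, c=1): fault-free M1=1, M2=1, M3=0 → 0; observed 0. Eliminates M1 inverted output, M2 inverted output, M3 stuck-at-1, M3 inverted output.
Test 3 (a=0, b=1, c=1): fault-free M1=0, M2=1, M3=1 → 1; observed 0. Eliminates M2 stuck-at-1.
Only M1 stuck-at-1 is consistent with every test.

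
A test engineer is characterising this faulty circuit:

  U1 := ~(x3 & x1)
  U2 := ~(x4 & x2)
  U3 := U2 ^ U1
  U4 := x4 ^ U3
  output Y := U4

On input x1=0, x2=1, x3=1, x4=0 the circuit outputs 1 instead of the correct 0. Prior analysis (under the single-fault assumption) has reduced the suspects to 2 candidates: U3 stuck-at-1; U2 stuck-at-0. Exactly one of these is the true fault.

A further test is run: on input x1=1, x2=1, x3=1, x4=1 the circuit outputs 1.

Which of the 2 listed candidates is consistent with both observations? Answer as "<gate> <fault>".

Evaluate each candidate on input x1=1, x2=1, x3=1, x4=1:
  U3 stuck-at-1: U1=0, U2=0, U3=1 [stuck-at-1], U4=0 → 0 — eliminated
  U2 stuck-at-0: U1=0, U2=0 [stuck-at-0], U3=0, U4=1 → 1 — matches
Only U2 stuck-at-0 reproduces the observed 1.

U2 stuck-at-0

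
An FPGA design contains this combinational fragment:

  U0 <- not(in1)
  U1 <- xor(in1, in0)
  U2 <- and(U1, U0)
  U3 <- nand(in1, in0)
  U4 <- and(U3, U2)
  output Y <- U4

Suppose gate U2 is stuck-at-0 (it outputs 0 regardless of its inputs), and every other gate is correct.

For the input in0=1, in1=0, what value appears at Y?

0

Propagate with U2 forced: U0=1, U1=1, U2=0 [stuck-at-0], U3=1, U4=0.
So Y = 0. (Without the fault it would be 1.)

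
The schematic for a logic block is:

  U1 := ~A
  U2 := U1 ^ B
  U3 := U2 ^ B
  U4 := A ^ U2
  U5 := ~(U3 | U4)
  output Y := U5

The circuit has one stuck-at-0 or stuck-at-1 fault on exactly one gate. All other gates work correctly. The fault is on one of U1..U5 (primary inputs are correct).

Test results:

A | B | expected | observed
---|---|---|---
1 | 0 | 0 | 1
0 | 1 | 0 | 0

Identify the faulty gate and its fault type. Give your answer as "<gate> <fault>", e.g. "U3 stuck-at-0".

U4 stuck-at-0

Fault-free values for test 1 (A=1, B=0): U1=0, U2=0, U3=0, U4=1, U5=0, giving Y=0. Observed 1.
Test 1: faults giving observed 1 are {U4 stuck-at-0, U5 stuck-at-1}.
Test 2 (A=0, B=1): fault-free U1=1, U2=0, U3=1, U4=0, U5=0 → 0; observed 0. Eliminates U5 stuck-at-1.
Only U4 stuck-at-0 is consistent with every test.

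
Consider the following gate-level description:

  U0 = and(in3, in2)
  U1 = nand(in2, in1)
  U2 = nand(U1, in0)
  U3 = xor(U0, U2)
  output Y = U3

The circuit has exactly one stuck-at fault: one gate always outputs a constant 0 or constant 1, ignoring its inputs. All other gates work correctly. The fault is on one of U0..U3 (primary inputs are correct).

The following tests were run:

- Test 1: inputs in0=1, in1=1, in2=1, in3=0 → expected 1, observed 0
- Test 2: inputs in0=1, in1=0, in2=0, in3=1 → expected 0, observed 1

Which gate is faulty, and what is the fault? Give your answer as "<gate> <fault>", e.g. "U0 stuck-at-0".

U0 stuck-at-1

Fault-free values for test 1 (in0=1, in1=1, in2=1, in3=0): U0=0, U1=0, U2=1, U3=1, giving Y=1. Observed 0.
Test 1: faults giving observed 0 are {U0 stuck-at-1, U1 stuck-at-1, U2 stuck-at-0, U3 stuck-at-0}.
Test 2 (in0=1, in1=0, in2=0, in3=1): fault-free U0=0, U1=1, U2=0, U3=0 → 0; observed 1. Eliminates U1 stuck-at-1, U2 stuck-at-0, U3 stuck-at-0.
Only U0 stuck-at-1 is consistent with every test.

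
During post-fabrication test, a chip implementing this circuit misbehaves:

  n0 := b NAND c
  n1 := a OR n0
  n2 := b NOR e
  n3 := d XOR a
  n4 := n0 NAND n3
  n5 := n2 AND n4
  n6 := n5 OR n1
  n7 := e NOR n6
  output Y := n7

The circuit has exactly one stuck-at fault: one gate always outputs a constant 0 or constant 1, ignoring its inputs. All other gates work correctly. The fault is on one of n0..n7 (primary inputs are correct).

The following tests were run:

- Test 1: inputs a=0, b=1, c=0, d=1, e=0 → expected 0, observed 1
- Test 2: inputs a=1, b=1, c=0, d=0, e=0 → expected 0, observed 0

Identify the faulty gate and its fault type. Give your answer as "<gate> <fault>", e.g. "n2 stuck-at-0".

n0 stuck-at-0

Fault-free values for test 1 (a=0, b=1, c=0, d=1, e=0): n0=1, n1=1, n2=0, n3=1, n4=0, n5=0, n6=1, n7=0, giving Y=0. Observed 1.
Test 1: faults giving observed 1 are {n0 stuck-at-0, n1 stuck-at-0, n6 stuck-at-0, n7 stuck-at-1}.
Test 2 (a=1, b=1, c=0, d=0, e=0): fault-free n0=1, n1=1, n2=0, n3=1, n4=0, n5=0, n6=1, n7=0 → 0; observed 0. Eliminates n1 stuck-at-0, n6 stuck-at-0, n7 stuck-at-1.
Only n0 stuck-at-0 is consistent with every test.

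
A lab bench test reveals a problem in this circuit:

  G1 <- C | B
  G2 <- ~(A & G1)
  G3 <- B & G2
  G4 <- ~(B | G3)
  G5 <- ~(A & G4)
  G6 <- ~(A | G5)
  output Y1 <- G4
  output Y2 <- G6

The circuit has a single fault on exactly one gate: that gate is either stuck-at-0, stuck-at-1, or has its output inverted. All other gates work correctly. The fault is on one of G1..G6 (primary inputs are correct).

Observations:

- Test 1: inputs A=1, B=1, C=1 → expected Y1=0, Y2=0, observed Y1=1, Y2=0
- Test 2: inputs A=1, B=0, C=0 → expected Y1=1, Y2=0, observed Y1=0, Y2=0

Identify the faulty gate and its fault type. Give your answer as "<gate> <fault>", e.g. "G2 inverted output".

G4 inverted output

Fault-free values for test 1 (A=1, B=1, C=1): G1=1, G2=0, G3=0, G4=0, G5=1, G6=0, giving Y1=0, Y2=0. Observed Y1=1, Y2=0.
Test 1: faults giving observed Y1=1, Y2=0 are {G4 stuck-at-1, G4 inverted output}.
Test 2 (A=1, B=0, C=0): fault-free G1=0, G2=1, G3=0, G4=1, G5=0, G6=0 → Y1=1, Y2=0; observed Y1=0, Y2=0. Eliminates G4 stuck-at-1.
Only G4 inverted output is consistent with every test.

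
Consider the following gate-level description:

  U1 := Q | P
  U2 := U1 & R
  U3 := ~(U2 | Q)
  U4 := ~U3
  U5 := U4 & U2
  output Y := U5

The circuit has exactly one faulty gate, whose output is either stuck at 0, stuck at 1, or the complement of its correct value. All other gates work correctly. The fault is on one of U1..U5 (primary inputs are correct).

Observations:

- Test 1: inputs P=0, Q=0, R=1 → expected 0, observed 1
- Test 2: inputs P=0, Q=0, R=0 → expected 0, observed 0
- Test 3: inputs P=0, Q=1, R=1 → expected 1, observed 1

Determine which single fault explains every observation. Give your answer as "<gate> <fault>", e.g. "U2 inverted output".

Fault-free values for test 1 (P=0, Q=0, R=1): U1=0, U2=0, U3=1, U4=0, U5=0, giving Y=0. Observed 1.
Test 1: faults giving observed 1 are {U1 stuck-at-1, U1 inverted output, U2 stuck-at-1, U2 inverted output, U5 stuck-at-1, U5 inverted output}.
Test 2 (P=0, Q=0, R=0): fault-free U1=0, U2=0, U3=1, U4=0, U5=0 → 0; observed 0. Eliminates U2 stuck-at-1, U2 inverted output, U5 stuck-at-1, U5 inverted output.
Test 3 (P=0, Q=1, R=1): fault-free U1=1, U2=1, U3=0, U4=1, U5=1 → 1; observed 1. Eliminates U1 inverted output.
Only U1 stuck-at-1 is consistent with every test.

U1 stuck-at-1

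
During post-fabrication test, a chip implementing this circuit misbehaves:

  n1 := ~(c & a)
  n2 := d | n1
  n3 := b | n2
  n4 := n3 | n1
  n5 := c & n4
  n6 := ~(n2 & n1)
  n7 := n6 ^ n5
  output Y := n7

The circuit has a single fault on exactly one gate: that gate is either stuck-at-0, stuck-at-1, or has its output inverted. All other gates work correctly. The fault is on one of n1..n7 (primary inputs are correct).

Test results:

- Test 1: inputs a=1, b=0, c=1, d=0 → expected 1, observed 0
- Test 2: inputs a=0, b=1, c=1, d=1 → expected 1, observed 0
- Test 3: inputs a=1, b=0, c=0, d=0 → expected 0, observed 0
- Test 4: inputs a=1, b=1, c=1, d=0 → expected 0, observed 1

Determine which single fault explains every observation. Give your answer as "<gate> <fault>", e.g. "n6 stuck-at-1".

n4 inverted output

Fault-free values for test 1 (a=1, b=0, c=1, d=0): n1=0, n2=0, n3=0, n4=0, n5=0, n6=1, n7=1, giving Y=1. Observed 0.
Test 1: faults giving observed 0 are {n2 stuck-at-1, n2 inverted output, n3 stuck-at-1, n3 inverted output, n4 stuck-at-1, n4 inverted output, n5 stuck-at-1, n5 inverted output, n6 stuck-at-0, n6 inverted output, n7 stuck-at-0, n7 inverted output}.
Test 2 (a=0, b=1, c=1, d=1): fault-free n1=1, n2=1, n3=1, n4=1, n5=1, n6=0, n7=1 → 1; observed 0. Eliminates n2 stuck-at-1, n3 stuck-at-1, n3 inverted output, n4 stuck-at-1, n5 stuck-at-1, n6 stuck-at-0.
Test 3 (a=1, b=0, c=0, d=0): fault-free n1=1, n2=1, n3=1, n4=1, n5=0, n6=0, n7=0 → 0; observed 0. Eliminates n2 inverted output, n5 inverted output, n6 inverted output, n7 inverted output.
Test 4 (a=1, b=1, c=1, d=0): fault-free n1=0, n2=0, n3=1, n4=1, n5=1, n6=1, n7=0 → 0; observed 1. Eliminates n7 stuck-at-0.
Only n4 inverted output is consistent with every test.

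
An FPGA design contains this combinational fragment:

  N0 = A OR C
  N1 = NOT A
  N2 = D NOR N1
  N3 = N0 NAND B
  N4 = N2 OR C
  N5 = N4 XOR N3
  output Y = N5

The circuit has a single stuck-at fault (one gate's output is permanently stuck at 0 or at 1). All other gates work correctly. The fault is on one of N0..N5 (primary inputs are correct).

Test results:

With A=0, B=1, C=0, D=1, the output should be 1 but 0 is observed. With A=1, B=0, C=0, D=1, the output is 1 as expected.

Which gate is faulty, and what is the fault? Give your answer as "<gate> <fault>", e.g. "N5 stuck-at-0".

N0 stuck-at-1

Fault-free values for test 1 (A=0, B=1, C=0, D=1): N0=0, N1=1, N2=0, N3=1, N4=0, N5=1, giving Y=1. Observed 0.
Test 1: faults giving observed 0 are {N0 stuck-at-1, N2 stuck-at-1, N3 stuck-at-0, N4 stuck-at-1, N5 stuck-at-0}.
Test 2 (A=1, B=0, C=0, D=1): fault-free N0=1, N1=0, N2=0, N3=1, N4=0, N5=1 → 1; observed 1. Eliminates N2 stuck-at-1, N3 stuck-at-0, N4 stuck-at-1, N5 stuck-at-0.
Only N0 stuck-at-1 is consistent with every test.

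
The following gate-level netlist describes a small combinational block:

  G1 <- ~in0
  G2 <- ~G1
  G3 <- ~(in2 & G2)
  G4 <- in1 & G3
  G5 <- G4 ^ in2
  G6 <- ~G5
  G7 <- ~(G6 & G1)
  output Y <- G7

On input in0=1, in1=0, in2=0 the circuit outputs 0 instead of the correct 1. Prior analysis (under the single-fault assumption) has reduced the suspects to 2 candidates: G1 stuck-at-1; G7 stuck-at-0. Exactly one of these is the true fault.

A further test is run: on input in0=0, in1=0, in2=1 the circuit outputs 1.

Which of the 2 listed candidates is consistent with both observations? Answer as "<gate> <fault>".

G1 stuck-at-1

Evaluate each candidate on input in0=0, in1=0, in2=1:
  G1 stuck-at-1: G1=1 [stuck-at-1], G2=0, G3=1, G4=0, G5=1, G6=0, G7=1 → 1 — matches
  G7 stuck-at-0: G1=1, G2=0, G3=1, G4=0, G5=1, G6=0, G7=0 [stuck-at-0] → 0 — eliminated
Only G1 stuck-at-1 reproduces the observed 1.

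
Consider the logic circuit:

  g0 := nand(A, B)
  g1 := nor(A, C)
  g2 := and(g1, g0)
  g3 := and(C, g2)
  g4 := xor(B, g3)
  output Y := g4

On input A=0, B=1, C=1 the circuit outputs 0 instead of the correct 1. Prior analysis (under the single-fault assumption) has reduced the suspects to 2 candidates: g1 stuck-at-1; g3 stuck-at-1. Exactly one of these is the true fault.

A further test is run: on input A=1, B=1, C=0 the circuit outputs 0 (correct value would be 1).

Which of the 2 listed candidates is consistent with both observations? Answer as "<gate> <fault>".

g3 stuck-at-1

Evaluate each candidate on input A=1, B=1, C=0:
  g1 stuck-at-1: g0=0, g1=1 [stuck-at-1], g2=0, g3=0, g4=1 → 1 — eliminated
  g3 stuck-at-1: g0=0, g1=0, g2=0, g3=1 [stuck-at-1], g4=0 → 0 — matches
Only g3 stuck-at-1 reproduces the observed 0.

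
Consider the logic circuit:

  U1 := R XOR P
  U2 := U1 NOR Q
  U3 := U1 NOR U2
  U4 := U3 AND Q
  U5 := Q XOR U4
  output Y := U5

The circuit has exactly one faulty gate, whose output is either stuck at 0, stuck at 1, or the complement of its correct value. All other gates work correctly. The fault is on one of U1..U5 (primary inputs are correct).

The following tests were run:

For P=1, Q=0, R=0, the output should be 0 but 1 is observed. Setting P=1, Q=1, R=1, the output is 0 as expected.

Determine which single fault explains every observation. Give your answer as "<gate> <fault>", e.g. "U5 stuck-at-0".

U4 stuck-at-1

Fault-free values for test 1 (P=1, Q=0, R=0): U1=1, U2=0, U3=0, U4=0, U5=0, giving Y=0. Observed 1.
Test 1: faults giving observed 1 are {U4 stuck-at-1, U4 inverted output, U5 stuck-at-1, U5 inverted output}.
Test 2 (P=1, Q=1, R=1): fault-free U1=0, U2=0, U3=1, U4=1, U5=0 → 0; observed 0. Eliminates U4 inverted output, U5 stuck-at-1, U5 inverted output.
Only U4 stuck-at-1 is consistent with every test.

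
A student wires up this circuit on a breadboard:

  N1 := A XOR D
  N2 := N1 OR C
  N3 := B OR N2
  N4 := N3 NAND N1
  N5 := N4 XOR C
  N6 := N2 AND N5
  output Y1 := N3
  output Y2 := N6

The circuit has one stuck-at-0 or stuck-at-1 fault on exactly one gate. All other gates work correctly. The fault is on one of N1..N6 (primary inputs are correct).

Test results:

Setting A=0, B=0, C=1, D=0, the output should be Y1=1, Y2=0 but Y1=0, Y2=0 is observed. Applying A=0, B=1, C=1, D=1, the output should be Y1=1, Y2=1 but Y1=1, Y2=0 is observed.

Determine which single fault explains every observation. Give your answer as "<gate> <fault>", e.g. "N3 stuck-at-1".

N2 stuck-at-0

Fault-free values for test 1 (A=0, B=0, C=1, D=0): N1=0, N2=1, N3=1, N4=1, N5=0, N6=0, giving Y1=1, Y2=0. Observed Y1=0, Y2=0.
Test 1: faults giving observed Y1=0, Y2=0 are {N2 stuck-at-0, N3 stuck-at-0}.
Test 2 (A=0, B=1, C=1, D=1): fault-free N1=1, N2=1, N3=1, N4=0, N5=1, N6=1 → Y1=1, Y2=1; observed Y1=1, Y2=0. Eliminates N3 stuck-at-0.
Only N2 stuck-at-0 is consistent with every test.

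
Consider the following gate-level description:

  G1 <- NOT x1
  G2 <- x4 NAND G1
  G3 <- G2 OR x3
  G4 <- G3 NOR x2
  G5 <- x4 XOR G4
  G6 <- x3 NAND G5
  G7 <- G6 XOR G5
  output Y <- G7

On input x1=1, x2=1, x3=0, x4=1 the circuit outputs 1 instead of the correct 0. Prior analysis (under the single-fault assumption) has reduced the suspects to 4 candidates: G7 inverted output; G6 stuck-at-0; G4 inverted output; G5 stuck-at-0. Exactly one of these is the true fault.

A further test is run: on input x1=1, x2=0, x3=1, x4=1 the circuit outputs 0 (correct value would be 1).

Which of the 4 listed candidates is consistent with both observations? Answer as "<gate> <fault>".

Evaluate each candidate on input x1=1, x2=0, x3=1, x4=1:
  G7 inverted output: G1=0, G2=1, G3=1, G4=0, G5=1, G6=0, G7=0 [inverted output] → 0 — matches
  G6 stuck-at-0: G1=0, G2=1, G3=1, G4=0, G5=1, G6=0 [stuck-at-0], G7=1 → 1 — eliminated
  G4 inverted output: G1=0, G2=1, G3=1, G4=1 [inverted output], G5=0, G6=1, G7=1 → 1 — eliminated
  G5 stuck-at-0: G1=0, G2=1, G3=1, G4=0, G5=0 [stuck-at-0], G6=1, G7=1 → 1 — eliminated
Only G7 inverted output reproduces the observed 0.

G7 inverted output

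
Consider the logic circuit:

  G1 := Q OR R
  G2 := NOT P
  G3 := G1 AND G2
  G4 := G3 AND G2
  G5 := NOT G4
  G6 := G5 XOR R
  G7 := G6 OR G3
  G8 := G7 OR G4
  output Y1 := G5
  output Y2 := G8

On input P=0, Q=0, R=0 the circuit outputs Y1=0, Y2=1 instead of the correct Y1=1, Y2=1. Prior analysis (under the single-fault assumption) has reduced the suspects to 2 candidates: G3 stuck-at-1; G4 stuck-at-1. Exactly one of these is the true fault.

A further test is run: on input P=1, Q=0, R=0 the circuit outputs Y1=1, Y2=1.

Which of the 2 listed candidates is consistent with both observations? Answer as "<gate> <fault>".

G3 stuck-at-1

Evaluate each candidate on input P=1, Q=0, R=0:
  G3 stuck-at-1: G1=0, G2=0, G3=1 [stuck-at-1], G4=0, G5=1, G6=1, G7=1, G8=1 → Y1=1, Y2=1 — matches
  G4 stuck-at-1: G1=0, G2=0, G3=0, G4=1 [stuck-at-1], G5=0, G6=0, G7=0, G8=1 → Y1=0, Y2=1 — eliminated
Only G3 stuck-at-1 reproduces the observed Y1=1, Y2=1.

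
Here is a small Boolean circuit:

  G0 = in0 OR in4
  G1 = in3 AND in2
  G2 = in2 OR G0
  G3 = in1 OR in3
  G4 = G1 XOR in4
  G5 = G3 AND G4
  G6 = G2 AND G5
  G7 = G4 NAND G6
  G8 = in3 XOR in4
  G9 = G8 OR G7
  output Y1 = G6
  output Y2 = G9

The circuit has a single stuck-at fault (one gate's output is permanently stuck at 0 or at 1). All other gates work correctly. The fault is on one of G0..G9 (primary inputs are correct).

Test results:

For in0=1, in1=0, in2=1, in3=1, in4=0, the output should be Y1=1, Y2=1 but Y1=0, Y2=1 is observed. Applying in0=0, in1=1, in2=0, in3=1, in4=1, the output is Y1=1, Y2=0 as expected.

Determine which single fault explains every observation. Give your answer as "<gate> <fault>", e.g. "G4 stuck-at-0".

G1 stuck-at-0

Fault-free values for test 1 (in0=1, in1=0, in2=1, in3=1, in4=0): G0=1, G1=1, G2=1, G3=1, G4=1, G5=1, G6=1, G7=0, G8=1, G9=1, giving Y1=1, Y2=1. Observed Y1=0, Y2=1.
Test 1: faults giving observed Y1=0, Y2=1 are {G1 stuck-at-0, G2 stuck-at-0, G3 stuck-at-0, G4 stuck-at-0, G5 stuck-at-0, G6 stuck-at-0}.
Test 2 (in0=0, in1=1, in2=0, in3=1, in4=1): fault-free G0=1, G1=0, G2=1, G3=1, G4=1, G5=1, G6=1, G7=0, G8=0, G9=0 → Y1=1, Y2=0; observed Y1=1, Y2=0. Eliminates G2 stuck-at-0, G3 stuck-at-0, G4 stuck-at-0, G5 stuck-at-0, G6 stuck-at-0.
Only G1 stuck-at-0 is consistent with every test.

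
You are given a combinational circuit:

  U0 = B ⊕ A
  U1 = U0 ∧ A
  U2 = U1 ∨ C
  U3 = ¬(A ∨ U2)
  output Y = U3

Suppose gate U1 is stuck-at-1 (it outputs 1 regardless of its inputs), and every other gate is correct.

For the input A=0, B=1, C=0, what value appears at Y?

0

Propagate with U1 forced: U0=1, U1=1 [stuck-at-1], U2=1, U3=0.
So Y = 0. (Without the fault it would be 1.)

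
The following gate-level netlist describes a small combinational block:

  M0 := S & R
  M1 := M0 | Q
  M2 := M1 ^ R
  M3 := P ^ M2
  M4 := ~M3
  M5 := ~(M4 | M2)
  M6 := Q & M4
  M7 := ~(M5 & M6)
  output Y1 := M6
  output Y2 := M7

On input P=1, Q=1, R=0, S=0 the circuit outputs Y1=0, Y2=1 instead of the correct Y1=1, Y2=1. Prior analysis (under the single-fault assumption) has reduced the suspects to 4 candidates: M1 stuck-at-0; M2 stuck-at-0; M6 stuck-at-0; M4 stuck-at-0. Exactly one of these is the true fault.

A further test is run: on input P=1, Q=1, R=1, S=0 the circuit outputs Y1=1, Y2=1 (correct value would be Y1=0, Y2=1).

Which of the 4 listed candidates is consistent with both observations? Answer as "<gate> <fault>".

Evaluate each candidate on input P=1, Q=1, R=1, S=0:
  M1 stuck-at-0: M0=0, M1=0 [stuck-at-0], M2=1, M3=0, M4=1, M5=0, M6=1, M7=1 → Y1=1, Y2=1 — matches
  M2 stuck-at-0: M0=0, M1=1, M2=0 [stuck-at-0], M3=1, M4=0, M5=1, M6=0, M7=1 → Y1=0, Y2=1 — eliminated
  M6 stuck-at-0: M0=0, M1=1, M2=0, M3=1, M4=0, M5=1, M6=0 [stuck-at-0], M7=1 → Y1=0, Y2=1 — eliminated
  M4 stuck-at-0: M0=0, M1=1, M2=0, M3=1, M4=0 [stuck-at-0], M5=1, M6=0, M7=1 → Y1=0, Y2=1 — eliminated
Only M1 stuck-at-0 reproduces the observed Y1=1, Y2=1.

M1 stuck-at-0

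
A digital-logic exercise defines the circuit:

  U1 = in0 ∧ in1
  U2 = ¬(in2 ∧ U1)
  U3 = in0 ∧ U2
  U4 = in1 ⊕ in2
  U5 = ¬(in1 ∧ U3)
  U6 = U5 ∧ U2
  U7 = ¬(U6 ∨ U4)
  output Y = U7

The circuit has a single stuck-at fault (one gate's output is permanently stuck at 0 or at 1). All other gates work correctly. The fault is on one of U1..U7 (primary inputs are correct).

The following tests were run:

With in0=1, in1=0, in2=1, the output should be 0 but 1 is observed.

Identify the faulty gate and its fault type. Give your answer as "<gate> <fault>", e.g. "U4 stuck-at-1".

U7 stuck-at-1

Fault-free values for test 1 (in0=1, in1=0, in2=1): U1=0, U2=1, U3=1, U4=1, U5=1, U6=1, U7=0, giving Y=0. Observed 1.
Test 1: faults giving observed 1 are {U7 stuck-at-1}.
Only U7 stuck-at-1 is consistent with every test.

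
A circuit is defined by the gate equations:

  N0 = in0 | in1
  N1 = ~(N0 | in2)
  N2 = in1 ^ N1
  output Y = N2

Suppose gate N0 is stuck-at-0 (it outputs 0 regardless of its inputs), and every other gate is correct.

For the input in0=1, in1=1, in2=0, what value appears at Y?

0

Propagate with N0 forced: N0=0 [stuck-at-0], N1=1, N2=0.
So Y = 0. (Without the fault it would be 1.)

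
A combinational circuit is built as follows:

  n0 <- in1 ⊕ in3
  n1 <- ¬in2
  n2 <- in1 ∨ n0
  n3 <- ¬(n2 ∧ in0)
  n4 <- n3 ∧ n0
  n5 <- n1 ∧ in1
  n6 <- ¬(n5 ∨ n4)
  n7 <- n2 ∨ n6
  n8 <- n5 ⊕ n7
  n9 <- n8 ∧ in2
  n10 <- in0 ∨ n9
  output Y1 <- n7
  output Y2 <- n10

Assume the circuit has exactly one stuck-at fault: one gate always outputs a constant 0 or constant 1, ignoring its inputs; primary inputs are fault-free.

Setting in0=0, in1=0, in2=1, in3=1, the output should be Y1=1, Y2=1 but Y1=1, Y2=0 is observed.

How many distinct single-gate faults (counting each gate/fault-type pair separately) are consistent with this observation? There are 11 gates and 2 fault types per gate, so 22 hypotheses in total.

4

Fault-free: n0=1, n1=0, n2=1, n3=1, n4=1, n5=0, n6=0, n7=1, n8=1, n9=1, n10=1 → Y1=1, Y2=1. Observed Y1=1, Y2=0.
  n0: none of the 2 fault types match ✗
  n1: none of the 2 fault types match ✗
  n2: none of the 2 fault types match ✗
  n3: none of the 2 fault types match ✗
  n4: none of the 2 fault types match ✗
  n5: stuck-at-1 ✓; others ✗
  n6: none of the 2 fault types match ✗
  n7: none of the 2 fault types match ✗
  n8: stuck-at-0 ✓; others ✗
  n9: stuck-at-0 ✓; others ✗
  n10: stuck-at-0 ✓; others ✗
Consistent faults: {n5 stuck-at-1, n8 stuck-at-0, n9 stuck-at-0, n10 stuck-at-0} — 4 in all.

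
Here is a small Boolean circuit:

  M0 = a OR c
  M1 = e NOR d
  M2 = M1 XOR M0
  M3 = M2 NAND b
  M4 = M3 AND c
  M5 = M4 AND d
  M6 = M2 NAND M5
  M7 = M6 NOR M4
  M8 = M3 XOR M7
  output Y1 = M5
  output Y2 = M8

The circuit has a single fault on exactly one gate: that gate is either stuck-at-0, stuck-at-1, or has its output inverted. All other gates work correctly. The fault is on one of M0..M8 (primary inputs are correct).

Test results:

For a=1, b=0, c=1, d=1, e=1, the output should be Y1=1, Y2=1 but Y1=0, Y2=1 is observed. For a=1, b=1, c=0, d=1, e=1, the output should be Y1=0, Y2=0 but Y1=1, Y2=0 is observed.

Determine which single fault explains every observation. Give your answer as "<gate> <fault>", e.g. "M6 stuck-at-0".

M4 inverted output

Fault-free values for test 1 (a=1, b=0, c=1, d=1, e=1): M0=1, M1=0, M2=1, M3=1, M4=1, M5=1, M6=0, M7=0, M8=1, giving Y1=1, Y2=1. Observed Y1=0, Y2=1.
Test 1: faults giving observed Y1=0, Y2=1 are {M4 stuck-at-0, M4 inverted output, M5 stuck-at-0, M5 inverted output}.
Test 2 (a=1, b=1, c=0, d=1, e=1): fault-free M0=1, M1=0, M2=1, M3=0, M4=0, M5=0, M6=1, M7=0, M8=0 → Y1=0, Y2=0; observed Y1=1, Y2=0. Eliminates M4 stuck-at-0, M5 stuck-at-0, M5 inverted output.
Only M4 inverted output is consistent with every test.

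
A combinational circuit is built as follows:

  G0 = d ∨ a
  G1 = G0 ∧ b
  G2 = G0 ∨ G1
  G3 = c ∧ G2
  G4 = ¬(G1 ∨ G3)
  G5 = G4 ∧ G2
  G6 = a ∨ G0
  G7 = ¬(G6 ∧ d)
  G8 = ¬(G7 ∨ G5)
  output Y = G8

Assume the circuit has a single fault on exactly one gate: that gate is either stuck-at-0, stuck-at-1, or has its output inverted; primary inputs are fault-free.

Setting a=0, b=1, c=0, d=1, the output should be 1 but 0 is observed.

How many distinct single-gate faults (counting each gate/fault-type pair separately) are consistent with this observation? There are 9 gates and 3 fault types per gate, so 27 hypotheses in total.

Fault-free: G0=1, G1=1, G2=1, G3=0, G4=0, G5=0, G6=1, G7=0, G8=1 → 1. Observed 0.
  G0: stuck-at-0, inverted output ✓; others ✗
  G1: stuck-at-0, inverted output ✓; others ✗
  G2: none of the 3 fault types match ✗
  G3: none of the 3 fault types match ✗
  G4: stuck-at-1, inverted output ✓; others ✗
  G5: stuck-at-1, inverted output ✓; others ✗
  G6: stuck-at-0, inverted output ✓; others ✗
  G7: stuck-at-1, inverted output ✓; others ✗
  G8: stuck-at-0, inverted output ✓; others ✗
Consistent faults: {G0 stuck-at-0, G0 inverted output, G1 stuck-at-0, G1 inverted output, G4 stuck-at-1, G4 inverted output, G5 stuck-at-1, G5 inverted output, G6 stuck-at-0, G6 inverted output, G7 stuck-at-1, G7 inverted output, G8 stuck-at-0, G8 inverted output} — 14 in all.

14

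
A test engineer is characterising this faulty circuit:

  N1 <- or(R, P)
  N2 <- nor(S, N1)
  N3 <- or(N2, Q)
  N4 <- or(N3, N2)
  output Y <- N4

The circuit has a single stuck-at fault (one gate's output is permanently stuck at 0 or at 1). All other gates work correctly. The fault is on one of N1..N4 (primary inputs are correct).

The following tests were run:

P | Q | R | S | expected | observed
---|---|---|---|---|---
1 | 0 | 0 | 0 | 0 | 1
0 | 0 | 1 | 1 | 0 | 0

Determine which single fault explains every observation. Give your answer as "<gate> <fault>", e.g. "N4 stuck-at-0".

N1 stuck-at-0

Fault-free values for test 1 (P=1, Q=0, R=0, S=0): N1=1, N2=0, N3=0, N4=0, giving Y=0. Observed 1.
Test 1: faults giving observed 1 are {N1 stuck-at-0, N2 stuck-at-1, N3 stuck-at-1, N4 stuck-at-1}.
Test 2 (P=0, Q=0, R=1, S=1): fault-free N1=1, N2=0, N3=0, N4=0 → 0; observed 0. Eliminates N2 stuck-at-1, N3 stuck-at-1, N4 stuck-at-1.
Only N1 stuck-at-0 is consistent with every test.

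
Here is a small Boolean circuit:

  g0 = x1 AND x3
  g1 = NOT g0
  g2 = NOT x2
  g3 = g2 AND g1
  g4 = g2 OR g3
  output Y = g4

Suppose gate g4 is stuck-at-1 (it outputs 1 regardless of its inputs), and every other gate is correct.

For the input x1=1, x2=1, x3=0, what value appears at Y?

Propagate with g4 forced: g0=0, g1=1, g2=0, g3=0, g4=1 [stuck-at-1].
So Y = 1. (Without the fault it would be 0.)

1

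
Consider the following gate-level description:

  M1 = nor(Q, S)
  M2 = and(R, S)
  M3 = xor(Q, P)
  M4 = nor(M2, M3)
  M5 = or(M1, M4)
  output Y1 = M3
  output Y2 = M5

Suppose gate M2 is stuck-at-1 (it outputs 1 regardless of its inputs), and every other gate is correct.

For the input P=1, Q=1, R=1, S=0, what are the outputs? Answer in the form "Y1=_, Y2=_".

Y1=0, Y2=0

Propagate with M2 forced: M1=0, M2=1 [stuck-at-1], M3=0, M4=0, M5=0.
So the outputs are Y1=0, Y2=0. (Without the fault they would be Y1=0, Y2=1.)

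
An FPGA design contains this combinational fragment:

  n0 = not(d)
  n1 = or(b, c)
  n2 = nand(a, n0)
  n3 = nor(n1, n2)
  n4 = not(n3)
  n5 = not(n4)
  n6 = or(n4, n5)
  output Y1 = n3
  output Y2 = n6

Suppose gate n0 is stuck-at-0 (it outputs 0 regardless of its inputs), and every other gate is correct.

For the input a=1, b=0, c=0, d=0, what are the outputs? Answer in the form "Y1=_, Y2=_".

Propagate with n0 forced: n0=0 [stuck-at-0], n1=0, n2=1, n3=0, n4=1, n5=0, n6=1.
So the outputs are Y1=0, Y2=1. (Without the fault they would be Y1=1, Y2=1.)

Y1=0, Y2=1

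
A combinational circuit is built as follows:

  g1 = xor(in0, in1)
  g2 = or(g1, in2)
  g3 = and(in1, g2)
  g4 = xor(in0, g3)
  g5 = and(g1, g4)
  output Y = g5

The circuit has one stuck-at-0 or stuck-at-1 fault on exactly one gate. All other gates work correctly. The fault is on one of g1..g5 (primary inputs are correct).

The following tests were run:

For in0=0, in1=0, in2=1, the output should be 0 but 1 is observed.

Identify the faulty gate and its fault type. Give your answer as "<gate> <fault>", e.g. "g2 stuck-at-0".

Fault-free values for test 1 (in0=0, in1=0, in2=1): g1=0, g2=1, g3=0, g4=0, g5=0, giving Y=0. Observed 1.
Test 1: faults giving observed 1 are {g5 stuck-at-1}.
Only g5 stuck-at-1 is consistent with every test.

g5 stuck-at-1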